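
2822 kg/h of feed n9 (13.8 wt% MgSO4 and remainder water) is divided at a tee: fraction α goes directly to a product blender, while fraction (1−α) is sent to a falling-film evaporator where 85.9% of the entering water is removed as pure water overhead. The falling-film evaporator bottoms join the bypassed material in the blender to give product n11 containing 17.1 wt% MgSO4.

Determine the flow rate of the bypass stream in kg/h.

All 2822×0.138 = 389.44 kg/h of MgSO4 reaches n11, so n11 = 389.44/0.171 = 2277.4 kg/h and vapour = 544.6 kg/h.
The evaporator receives (1−α)·2822 of feed at 0.862 water and removes 0.859 of that water:
0.859×0.862×(1−α)×2822 = 544.6
(1−α) = 544.6/2089.6 = 0.2606;  α = 0.7394.
Bypass flow = 0.7394×2822 = 2086.5 kg/h.

2087 kg/h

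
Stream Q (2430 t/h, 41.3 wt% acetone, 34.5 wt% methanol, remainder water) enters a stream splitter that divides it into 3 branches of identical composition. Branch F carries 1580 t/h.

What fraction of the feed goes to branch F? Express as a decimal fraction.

Fraction to F = 1580/2430 = 0.6502.

0.650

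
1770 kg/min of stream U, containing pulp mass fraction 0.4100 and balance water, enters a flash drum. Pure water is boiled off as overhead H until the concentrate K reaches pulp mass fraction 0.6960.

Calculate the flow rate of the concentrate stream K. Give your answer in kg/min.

pulp is conserved: 1770×0.410 = 725.7 kg/min all reports to the concentrate.
Concentrate = 725.7/(target fraction) = 1042.7 kg/min.

1043 kg/min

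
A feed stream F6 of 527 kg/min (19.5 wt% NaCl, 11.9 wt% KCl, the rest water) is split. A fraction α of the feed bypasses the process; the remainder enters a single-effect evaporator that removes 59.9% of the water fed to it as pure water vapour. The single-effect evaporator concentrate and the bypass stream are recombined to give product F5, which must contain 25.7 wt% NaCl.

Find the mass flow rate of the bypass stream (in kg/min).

217.6 kg/min

All 527×0.195 = 102.77 kg/min of NaCl reaches F5, so F5 = 102.77/0.257 = 399.86 kg/min and vapour = 127.14 kg/min.
The evaporator receives (1−α)·527 of feed at 0.686 water and removes 0.599 of that water:
0.599×0.686×(1−α)×527 = 127.14
(1−α) = 127.14/216.55 = 0.5871;  α = 0.4129.
Bypass flow = 0.4129×527 = 217.6 kg/min.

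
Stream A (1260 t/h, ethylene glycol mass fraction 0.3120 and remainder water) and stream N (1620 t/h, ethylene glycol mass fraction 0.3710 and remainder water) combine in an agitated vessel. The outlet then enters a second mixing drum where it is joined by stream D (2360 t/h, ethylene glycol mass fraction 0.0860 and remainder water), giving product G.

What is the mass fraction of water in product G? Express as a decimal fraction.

Overall, product flow = 5240 t/h.
water in = 1260×0.688 + 1620×0.629 + 2360×0.914 = 4042.9 t/h.
water fraction in G = 0.7715.

0.7715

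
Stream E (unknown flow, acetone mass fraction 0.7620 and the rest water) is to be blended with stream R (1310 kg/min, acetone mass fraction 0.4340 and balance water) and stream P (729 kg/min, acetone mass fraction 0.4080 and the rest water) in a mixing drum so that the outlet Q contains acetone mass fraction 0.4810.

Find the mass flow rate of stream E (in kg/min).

408.5 kg/min

Let E be the unknown flow. Total out = 2039 + E.
acetone balance: 865.97 + 0.762·E = 0.481·(2039 + E)
(0.762 − 0.481)·E = 0.481×2039 − 865.97 = 114.79
E = 114.79 / 0.281 = 408.49 kg/min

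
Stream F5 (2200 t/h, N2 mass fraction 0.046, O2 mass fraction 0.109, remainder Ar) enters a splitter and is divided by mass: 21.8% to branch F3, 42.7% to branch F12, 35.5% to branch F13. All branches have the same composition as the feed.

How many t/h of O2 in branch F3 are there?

52.28 t/h

Branch F3 total = 0.218×2200 = 479.6 t/h.
O2 in F3 = 0.109×479.6 = 52.276 t/h.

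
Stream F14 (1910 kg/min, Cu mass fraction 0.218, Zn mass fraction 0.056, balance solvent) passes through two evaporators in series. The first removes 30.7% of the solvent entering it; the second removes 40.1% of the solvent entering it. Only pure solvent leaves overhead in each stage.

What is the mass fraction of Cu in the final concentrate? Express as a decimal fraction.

0.379

solvent in feed = 1910×0.726 = 1386.7 kg/min.
After stage 1: solvent left = (1−0.307)×1386.7 = 960.96; stream total = 1484.3 kg/min.
After stage 2: solvent left = (1−0.401)×960.96 = 575.61; final concentrate = 1099 kg/min.
Cu fraction = 416.38/1099 = 0.379.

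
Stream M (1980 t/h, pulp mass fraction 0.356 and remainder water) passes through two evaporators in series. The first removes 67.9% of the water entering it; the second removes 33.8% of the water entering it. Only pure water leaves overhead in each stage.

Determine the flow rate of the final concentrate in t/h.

water in feed = 1980×0.644 = 1275.1 t/h.
After stage 1: water left = (1−0.679)×1275.1 = 409.31; stream total = 1114.2 t/h.
After stage 2: water left = (1−0.338)×409.31 = 270.97; final concentrate = 975.85 t/h.

975.8 t/h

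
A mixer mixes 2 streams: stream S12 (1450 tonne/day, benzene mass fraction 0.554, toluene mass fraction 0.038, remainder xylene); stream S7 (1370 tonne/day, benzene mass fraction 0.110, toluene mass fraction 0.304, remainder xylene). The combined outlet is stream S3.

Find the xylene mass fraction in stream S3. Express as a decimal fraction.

0.494

Total flow out = 1450 + 1370 = 2820 tonne/day.
xylene in = 1450×0.408 + 1370×0.586 = 1394.4 tonne/day.
xylene mass fraction in S3 = 1394.4/2820 = 0.494.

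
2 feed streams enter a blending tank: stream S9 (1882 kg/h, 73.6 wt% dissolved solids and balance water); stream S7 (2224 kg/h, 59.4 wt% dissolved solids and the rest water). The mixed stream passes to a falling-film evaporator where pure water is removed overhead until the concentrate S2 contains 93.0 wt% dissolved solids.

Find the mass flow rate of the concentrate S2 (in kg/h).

2910 kg/h

dissolved solids entering = 1882×0.736 + 2224×0.594 = 2706.2 kg/h.
All dissolved solids reports to S2, so S2 = 2706.2/0.930 = 2909.9 kg/h.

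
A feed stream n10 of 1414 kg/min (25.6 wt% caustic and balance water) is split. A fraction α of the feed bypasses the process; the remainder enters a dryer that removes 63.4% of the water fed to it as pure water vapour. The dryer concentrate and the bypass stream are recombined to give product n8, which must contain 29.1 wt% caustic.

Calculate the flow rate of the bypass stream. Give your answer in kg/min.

1053 kg/min

All 1414×0.256 = 361.98 kg/min of caustic reaches n8, so n8 = 361.98/0.291 = 1243.9 kg/min and vapour = 170.07 kg/min.
The evaporator receives (1−α)·1414 of feed at 0.744 water and removes 0.634 of that water:
0.634×0.744×(1−α)×1414 = 170.07
(1−α) = 170.07/666.98 = 0.2550;  α = 0.7450.
Bypass flow = 0.7450×1414 = 1053.5 kg/min.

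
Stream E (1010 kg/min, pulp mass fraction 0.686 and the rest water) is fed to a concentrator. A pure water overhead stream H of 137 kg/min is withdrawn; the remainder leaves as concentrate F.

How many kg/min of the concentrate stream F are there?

873 kg/min

Concentrate = 1010 − 137 = 873 kg/min.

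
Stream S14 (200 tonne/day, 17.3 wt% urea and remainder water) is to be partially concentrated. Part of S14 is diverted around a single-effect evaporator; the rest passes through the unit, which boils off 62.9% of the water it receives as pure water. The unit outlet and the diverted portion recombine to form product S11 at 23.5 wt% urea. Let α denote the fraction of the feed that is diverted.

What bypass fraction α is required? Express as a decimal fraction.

0.493

All 200×0.173 = 34.6 tonne/day of urea reaches S11, so S11 = 34.6/0.235 = 147.23 tonne/day and vapour = 52.766 tonne/day.
The evaporator receives (1−α)·200 of feed at 0.827 water and removes 0.629 of that water:
0.629×0.827×(1−α)×200 = 52.766
(1−α) = 52.766/104.04 = 0.5072;  α = 0.4928.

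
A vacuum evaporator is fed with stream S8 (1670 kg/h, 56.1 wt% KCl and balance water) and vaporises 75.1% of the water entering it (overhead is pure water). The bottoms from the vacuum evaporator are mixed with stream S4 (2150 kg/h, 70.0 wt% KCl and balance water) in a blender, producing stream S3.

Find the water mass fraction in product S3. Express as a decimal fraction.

0.2531

Vapour removed = 0.751×0.439×1670 = 550.58 kg/h; concentrate = 1119.4 kg/h.
water reaching the mixer = 182.55 (from concentrate) + 2150×0.300 = 827.55 kg/h.
Product flow = 1119.4 + 2150 = 3269.4 kg/h; water fraction = 0.2531.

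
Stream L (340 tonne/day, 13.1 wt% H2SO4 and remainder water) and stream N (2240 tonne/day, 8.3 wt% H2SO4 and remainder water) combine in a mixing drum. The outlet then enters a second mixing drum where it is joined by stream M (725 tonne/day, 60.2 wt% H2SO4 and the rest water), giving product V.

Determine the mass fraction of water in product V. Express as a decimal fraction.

Overall, product flow = 3305 tonne/day.
water in = 340×0.869 + 2240×0.917 + 725×0.398 = 2638.1 tonne/day.
water fraction in V = 0.798.

0.798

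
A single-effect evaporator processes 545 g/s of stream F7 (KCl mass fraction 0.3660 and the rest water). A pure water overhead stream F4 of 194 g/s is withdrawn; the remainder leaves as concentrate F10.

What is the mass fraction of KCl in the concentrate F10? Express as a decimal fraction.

0.5683

KCl is not removed: 545×0.366 = 199.47 g/s of KCl enters F10.
Concentrate = 545 − 194 = 351 g/s.
Mass fraction = 199.47/351 = 0.5683.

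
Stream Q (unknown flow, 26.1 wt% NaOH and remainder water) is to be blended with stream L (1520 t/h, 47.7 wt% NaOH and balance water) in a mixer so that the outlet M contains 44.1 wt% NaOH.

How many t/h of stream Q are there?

Let Q be the unknown flow. Total out = 1520 + Q.
NaOH balance: 725.04 + 0.261·Q = 0.441·(1520 + Q)
(0.261 − 0.441)·Q = 0.441×1520 − 725.04 = -54.72
Q = -54.72 / -0.180 = 304 t/h

304 t/h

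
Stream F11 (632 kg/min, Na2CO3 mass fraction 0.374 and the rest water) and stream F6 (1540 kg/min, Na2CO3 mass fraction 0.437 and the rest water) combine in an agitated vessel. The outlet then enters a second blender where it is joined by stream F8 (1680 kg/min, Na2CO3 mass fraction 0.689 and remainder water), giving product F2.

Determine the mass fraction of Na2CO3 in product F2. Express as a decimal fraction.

0.537

Overall, product flow = 3852 kg/min.
Na2CO3 in = 632×0.374 + 1540×0.437 + 1680×0.689 = 2066.9 kg/min.
Na2CO3 fraction in F2 = 0.537.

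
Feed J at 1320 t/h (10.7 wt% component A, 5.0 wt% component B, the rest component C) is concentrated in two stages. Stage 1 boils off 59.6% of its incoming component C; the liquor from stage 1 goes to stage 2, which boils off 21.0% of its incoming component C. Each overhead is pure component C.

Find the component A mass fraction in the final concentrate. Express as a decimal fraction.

0.2511

component C in feed = 1320×0.843 = 1112.8 t/h.
After stage 1: component C left = (1−0.596)×1112.8 = 449.56; stream total = 656.8 t/h.
After stage 2: component C left = (1−0.210)×449.56 = 355.15; final concentrate = 562.39 t/h.
component A fraction = 141.24/562.39 = 0.2511.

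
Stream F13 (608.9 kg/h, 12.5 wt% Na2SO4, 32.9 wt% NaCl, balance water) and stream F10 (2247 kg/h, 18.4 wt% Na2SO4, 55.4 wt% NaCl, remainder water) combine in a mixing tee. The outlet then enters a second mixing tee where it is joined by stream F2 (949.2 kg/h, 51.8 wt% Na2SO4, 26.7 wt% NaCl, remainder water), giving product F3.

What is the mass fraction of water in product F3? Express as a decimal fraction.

0.2957

Overall, product flow = 3805.1 kg/h.
water in = 608.9×0.546 + 2247×0.262 + 949.2×0.215 = 1125.3 kg/h.
water fraction in F3 = 0.2957.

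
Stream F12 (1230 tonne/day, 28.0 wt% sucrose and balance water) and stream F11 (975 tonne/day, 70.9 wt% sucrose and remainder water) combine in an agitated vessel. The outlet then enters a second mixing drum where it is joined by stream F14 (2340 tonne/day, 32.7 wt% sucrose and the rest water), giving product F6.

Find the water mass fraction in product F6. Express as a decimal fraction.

0.604

Overall, product flow = 4545 tonne/day.
water in = 1230×0.720 + 975×0.291 + 2340×0.673 = 2744.1 tonne/day.
water fraction in F6 = 0.604.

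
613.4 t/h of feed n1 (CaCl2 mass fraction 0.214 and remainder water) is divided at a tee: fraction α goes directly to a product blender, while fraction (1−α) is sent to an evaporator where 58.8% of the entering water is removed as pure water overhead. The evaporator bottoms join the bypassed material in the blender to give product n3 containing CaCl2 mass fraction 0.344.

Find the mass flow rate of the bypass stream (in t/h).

111.8 t/h

All 613.4×0.214 = 131.27 t/h of CaCl2 reaches n3, so n3 = 131.27/0.344 = 381.59 t/h and vapour = 231.81 t/h.
The evaporator receives (1−α)·613.4 of feed at 0.786 water and removes 0.588 of that water:
0.588×0.786×(1−α)×613.4 = 231.81
(1−α) = 231.81/283.49 = 0.8177;  α = 0.1823.
Bypass flow = 0.1823×613.4 = 111.83 t/h.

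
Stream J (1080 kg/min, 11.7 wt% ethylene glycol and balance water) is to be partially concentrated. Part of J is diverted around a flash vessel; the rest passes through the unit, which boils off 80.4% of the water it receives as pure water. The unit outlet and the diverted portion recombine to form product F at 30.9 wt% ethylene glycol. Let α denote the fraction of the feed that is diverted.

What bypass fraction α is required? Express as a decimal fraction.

All 1080×0.117 = 126.36 kg/min of ethylene glycol reaches F, so F = 126.36/0.309 = 408.93 kg/min and vapour = 671.07 kg/min.
The evaporator receives (1−α)·1080 of feed at 0.883 water and removes 0.804 of that water:
0.804×0.883×(1−α)×1080 = 671.07
(1−α) = 671.07/766.73 = 0.8752;  α = 0.1248.

0.125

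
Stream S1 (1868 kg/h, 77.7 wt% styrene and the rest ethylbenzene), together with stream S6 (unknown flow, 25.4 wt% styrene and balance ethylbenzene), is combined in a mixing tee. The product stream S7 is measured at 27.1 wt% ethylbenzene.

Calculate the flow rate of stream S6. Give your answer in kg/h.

188.8 kg/h

Let S6 be the unknown flow. Total out = 1868 + S6.
ethylbenzene balance: 416.56 + 0.746·S6 = 0.271·(1868 + S6)
(0.746 − 0.271)·S6 = 0.271×1868 − 416.56 = 89.664
S6 = 89.664 / 0.475 = 188.77 kg/h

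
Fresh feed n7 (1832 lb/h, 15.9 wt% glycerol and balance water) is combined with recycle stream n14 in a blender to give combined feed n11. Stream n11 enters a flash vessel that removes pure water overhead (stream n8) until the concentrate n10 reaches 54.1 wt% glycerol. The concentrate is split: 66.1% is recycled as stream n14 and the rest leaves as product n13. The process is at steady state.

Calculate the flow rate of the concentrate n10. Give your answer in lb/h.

1588 lb/h

Overall glycerol balance (none leaves overhead): glycerol in fresh feed = glycerol in product, i.e. 1832×0.159 = (1−0.661)·n10·0.541.
n10 = 291.29/(0.541×0.339) = 1588.3 lb/h.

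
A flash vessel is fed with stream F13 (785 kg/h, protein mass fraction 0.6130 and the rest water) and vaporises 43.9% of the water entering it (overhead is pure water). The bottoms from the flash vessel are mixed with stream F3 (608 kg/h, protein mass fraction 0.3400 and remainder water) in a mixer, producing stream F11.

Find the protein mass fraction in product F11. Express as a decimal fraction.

Vapour removed = 0.439×0.387×785 = 133.37 kg/h; concentrate = 651.63 kg/h.
protein reaching the mixer = 481.2 (from concentrate) + 608×0.340 = 687.92 kg/h.
Product flow = 651.63 + 608 = 1259.6 kg/h; protein fraction = 0.5461.

0.5461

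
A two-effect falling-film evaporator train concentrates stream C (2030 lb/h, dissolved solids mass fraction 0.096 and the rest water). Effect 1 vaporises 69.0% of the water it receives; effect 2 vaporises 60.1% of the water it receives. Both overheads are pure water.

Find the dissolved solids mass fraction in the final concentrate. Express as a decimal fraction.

water in feed = 2030×0.904 = 1835.1 lb/h.
After stage 1: water left = (1−0.690)×1835.1 = 568.89; stream total = 763.77 lb/h.
After stage 2: water left = (1−0.601)×568.89 = 226.99; final concentrate = 421.87 lb/h.
dissolved solids fraction = 194.88/421.87 = 0.462.

0.462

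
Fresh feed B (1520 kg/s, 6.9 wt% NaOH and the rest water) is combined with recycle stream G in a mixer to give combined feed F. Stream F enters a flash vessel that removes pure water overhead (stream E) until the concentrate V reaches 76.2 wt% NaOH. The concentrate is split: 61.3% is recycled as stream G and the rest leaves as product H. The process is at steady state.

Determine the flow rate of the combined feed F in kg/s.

Overall NaOH balance (none leaves overhead): NaOH in fresh feed = NaOH in product, i.e. 1520×0.069 = (1−0.613)·V·0.762.
V = 104.88/(0.762×0.387) = 355.65 kg/s.
Recycle G = 0.613×355.65 = 218.02 kg/s.
Combined feed F = 1520 + 218.02 = 1738 kg/s.

1738 kg/s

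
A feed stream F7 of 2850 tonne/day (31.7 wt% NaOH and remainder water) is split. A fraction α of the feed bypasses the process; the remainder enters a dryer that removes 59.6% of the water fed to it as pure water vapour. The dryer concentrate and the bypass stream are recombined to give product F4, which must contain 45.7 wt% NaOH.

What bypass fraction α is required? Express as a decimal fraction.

All 2850×0.317 = 903.45 tonne/day of NaOH reaches F4, so F4 = 903.45/0.457 = 1976.9 tonne/day and vapour = 873.09 tonne/day.
The evaporator receives (1−α)·2850 of feed at 0.683 water and removes 0.596 of that water:
0.596×0.683×(1−α)×2850 = 873.09
(1−α) = 873.09/1160.1 = 0.7526;  α = 0.2474.

0.247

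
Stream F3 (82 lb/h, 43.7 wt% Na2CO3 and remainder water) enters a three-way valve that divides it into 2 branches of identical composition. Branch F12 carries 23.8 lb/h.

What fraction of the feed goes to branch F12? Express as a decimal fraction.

0.290

Fraction to F12 = 23.8/82 = 0.2902.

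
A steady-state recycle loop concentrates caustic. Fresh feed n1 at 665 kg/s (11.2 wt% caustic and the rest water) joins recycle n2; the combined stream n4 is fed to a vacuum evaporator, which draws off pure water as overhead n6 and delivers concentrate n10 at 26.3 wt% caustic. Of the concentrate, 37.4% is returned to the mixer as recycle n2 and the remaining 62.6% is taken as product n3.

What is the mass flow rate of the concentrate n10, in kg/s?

Overall caustic balance (none leaves overhead): caustic in fresh feed = caustic in product, i.e. 665×0.112 = (1−0.374)·n10·0.263.
n10 = 74.48/(0.263×0.626) = 452.39 kg/s.

452.4 kg/s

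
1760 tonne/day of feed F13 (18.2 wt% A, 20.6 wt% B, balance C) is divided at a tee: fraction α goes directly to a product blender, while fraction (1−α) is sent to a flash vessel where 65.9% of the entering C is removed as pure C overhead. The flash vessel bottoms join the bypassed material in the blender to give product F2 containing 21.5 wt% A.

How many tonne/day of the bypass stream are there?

All 1760×0.182 = 320.32 tonne/day of A reaches F2, so F2 = 320.32/0.215 = 1489.9 tonne/day and vapour = 270.14 tonne/day.
The evaporator receives (1−α)·1760 of feed at 0.612 C and removes 0.659 of that C:
0.659×0.612×(1−α)×1760 = 270.14
(1−α) = 270.14/709.82 = 0.3806;  α = 0.6194.
Bypass flow = 0.6194×1760 = 1090.2 tonne/day.

1090 tonne/day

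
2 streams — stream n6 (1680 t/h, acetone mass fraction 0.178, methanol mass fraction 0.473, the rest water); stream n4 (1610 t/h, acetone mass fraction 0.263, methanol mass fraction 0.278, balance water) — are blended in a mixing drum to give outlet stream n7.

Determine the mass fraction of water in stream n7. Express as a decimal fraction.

0.403

Total flow out = 1680 + 1610 = 3290 t/h.
water in = 1680×0.349 + 1610×0.459 = 1325.3 t/h.
water mass fraction in n7 = 1325.3/3290 = 0.403.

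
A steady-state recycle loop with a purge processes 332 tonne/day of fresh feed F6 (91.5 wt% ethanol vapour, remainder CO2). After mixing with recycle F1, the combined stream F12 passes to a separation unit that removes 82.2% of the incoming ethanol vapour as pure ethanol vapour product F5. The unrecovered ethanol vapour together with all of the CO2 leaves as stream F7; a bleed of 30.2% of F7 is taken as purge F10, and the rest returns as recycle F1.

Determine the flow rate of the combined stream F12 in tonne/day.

440.3 tonne/day

CO2 enters only via F6 and leaves only via the purge: 332×0.085 = 0.302×(CO2 in F7), and the separation unit passes all CO2, so CO2 in F12 = CO2 in F7 = 93.444 tonne/day.
ethanol vapour in F12: m_A = 332×0.915 + (1−0.302)·(1−0.822)·m_A, so m_A = 303.78/0.8758 = 346.88 tonne/day.
F12 = 346.88 + 93.444 = 440.32 tonne/day.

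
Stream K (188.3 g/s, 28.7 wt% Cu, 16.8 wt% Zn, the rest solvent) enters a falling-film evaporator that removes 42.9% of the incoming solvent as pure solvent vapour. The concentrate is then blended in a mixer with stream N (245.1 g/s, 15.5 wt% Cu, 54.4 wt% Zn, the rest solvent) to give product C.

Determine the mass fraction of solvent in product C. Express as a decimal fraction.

Vapour removed = 0.429×0.545×188.3 = 44.025 g/s; concentrate = 144.27 g/s.
solvent reaching the mixer = 58.598 (from concentrate) + 245.1×0.301 = 132.37 g/s.
Product flow = 144.27 + 245.1 = 389.37 g/s; solvent fraction = 0.340.

0.340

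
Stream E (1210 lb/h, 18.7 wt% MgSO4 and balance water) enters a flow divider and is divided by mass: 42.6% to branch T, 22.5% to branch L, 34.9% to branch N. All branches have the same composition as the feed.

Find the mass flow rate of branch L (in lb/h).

272.2 lb/h

Branch L flow = 0.225×1210 = 272.25 lb/h.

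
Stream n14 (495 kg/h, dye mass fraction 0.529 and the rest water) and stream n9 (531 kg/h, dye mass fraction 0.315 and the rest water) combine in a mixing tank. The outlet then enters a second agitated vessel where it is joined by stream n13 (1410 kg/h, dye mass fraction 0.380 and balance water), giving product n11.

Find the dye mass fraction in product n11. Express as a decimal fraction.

0.396

Overall, product flow = 2436 kg/h.
dye in = 495×0.529 + 531×0.315 + 1410×0.380 = 964.92 kg/h.
dye fraction in n11 = 0.396.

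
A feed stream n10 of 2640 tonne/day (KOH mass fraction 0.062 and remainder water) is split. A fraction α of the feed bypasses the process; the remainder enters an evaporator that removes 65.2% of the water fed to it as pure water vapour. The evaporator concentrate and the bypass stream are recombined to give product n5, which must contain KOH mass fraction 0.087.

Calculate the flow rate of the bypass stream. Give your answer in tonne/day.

All 2640×0.062 = 163.68 tonne/day of KOH reaches n5, so n5 = 163.68/0.087 = 1881.4 tonne/day and vapour = 758.62 tonne/day.
The evaporator receives (1−α)·2640 of feed at 0.938 water and removes 0.652 of that water:
0.652×0.938×(1−α)×2640 = 758.62
(1−α) = 758.62/1614.6 = 0.4699;  α = 0.5301.
Bypass flow = 0.5301×2640 = 1399.6 tonne/day.

1400 tonne/day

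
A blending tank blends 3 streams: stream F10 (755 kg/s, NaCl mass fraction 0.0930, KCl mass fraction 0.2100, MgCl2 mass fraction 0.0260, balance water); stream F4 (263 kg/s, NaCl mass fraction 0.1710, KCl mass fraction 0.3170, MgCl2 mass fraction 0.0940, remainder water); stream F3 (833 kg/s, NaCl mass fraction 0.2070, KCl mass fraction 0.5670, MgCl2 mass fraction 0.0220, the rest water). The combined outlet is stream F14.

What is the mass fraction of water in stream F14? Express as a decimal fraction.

0.4249

Total flow out = 755 + 263 + 833 = 1851 kg/s.
water in = 755×0.671 + 263×0.418 + 833×0.204 = 786.47 kg/s.
water mass fraction in F14 = 786.47/1851 = 0.4249.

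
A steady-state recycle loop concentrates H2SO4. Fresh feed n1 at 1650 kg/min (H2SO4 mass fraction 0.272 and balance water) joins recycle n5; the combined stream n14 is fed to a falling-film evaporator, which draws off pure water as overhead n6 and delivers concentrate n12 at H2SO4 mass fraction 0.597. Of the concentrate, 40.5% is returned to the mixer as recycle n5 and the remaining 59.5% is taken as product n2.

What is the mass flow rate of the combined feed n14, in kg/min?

2162 kg/min

Overall H2SO4 balance (none leaves overhead): H2SO4 in fresh feed = H2SO4 in product, i.e. 1650×0.272 = (1−0.405)·n12·0.597.
n12 = 448.8/(0.597×0.595) = 1263.5 kg/min.
Recycle n5 = 0.405×1263.5 = 511.7 kg/min.
Combined feed n14 = 1650 + 511.7 = 2161.7 kg/min.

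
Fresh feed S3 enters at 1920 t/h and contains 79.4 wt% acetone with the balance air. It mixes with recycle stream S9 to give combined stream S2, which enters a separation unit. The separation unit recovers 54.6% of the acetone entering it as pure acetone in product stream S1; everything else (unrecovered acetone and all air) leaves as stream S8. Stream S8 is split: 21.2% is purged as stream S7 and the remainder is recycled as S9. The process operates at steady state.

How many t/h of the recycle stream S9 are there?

2319 t/h

air enters only via S3 and leaves only via the purge: 1920×0.206 = 0.212×(air in S8), and the separation unit passes all air, so air in S2 = air in S8 = 1865.7 t/h.
acetone in S2: m_A = 1920×0.794 + (1−0.212)·(1−0.546)·m_A, so m_A = 1524.5/0.6422 = 2373.7 t/h.
S8 = (1−0.546)×2373.7 + 1865.7 = 2943.3 t/h.
Recycle S9 = (1−0.212)×2943.3 = 2319.3 t/h.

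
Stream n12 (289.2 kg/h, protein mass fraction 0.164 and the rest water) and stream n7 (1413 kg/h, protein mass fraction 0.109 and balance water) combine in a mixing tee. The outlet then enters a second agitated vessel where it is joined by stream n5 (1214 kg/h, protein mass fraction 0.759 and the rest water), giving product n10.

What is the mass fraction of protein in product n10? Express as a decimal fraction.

0.385

Overall, product flow = 2916.2 kg/h.
protein in = 289.2×0.164 + 1413×0.109 + 1214×0.759 = 1122.9 kg/h.
protein fraction in n10 = 0.385.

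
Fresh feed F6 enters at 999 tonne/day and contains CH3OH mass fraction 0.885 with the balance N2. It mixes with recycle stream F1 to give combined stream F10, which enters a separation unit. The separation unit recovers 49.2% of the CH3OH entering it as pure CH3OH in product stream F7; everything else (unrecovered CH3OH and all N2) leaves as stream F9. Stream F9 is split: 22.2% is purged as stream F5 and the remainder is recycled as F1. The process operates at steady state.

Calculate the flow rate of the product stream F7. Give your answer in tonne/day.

CH3OH in F10: m_A = 999×0.885 + (1−0.222)·(1−0.492)·m_A, so m_A = 884.12/0.6048 = 1461.9 tonne/day.
Product F7 = 0.492×1461.9 = 719.25 tonne/day.

719.2 tonne/day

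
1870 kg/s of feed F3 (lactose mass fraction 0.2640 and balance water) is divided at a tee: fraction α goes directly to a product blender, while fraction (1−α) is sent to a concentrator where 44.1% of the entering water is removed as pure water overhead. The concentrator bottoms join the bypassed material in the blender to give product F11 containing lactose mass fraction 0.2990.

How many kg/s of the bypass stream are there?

1196 kg/s

All 1870×0.264 = 493.68 kg/s of lactose reaches F11, so F11 = 493.68/0.299 = 1651.1 kg/s and vapour = 218.9 kg/s.
The evaporator receives (1−α)·1870 of feed at 0.736 water and removes 0.441 of that water:
0.441×0.736×(1−α)×1870 = 218.9
(1−α) = 218.9/606.96 = 0.3606;  α = 0.6394.
Bypass flow = 0.6394×1870 = 1195.6 kg/s.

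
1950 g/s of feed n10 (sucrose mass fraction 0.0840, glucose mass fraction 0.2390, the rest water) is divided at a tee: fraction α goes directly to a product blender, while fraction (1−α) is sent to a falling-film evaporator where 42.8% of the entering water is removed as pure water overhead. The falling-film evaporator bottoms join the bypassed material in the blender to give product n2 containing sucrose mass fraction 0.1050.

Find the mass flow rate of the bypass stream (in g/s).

All 1950×0.084 = 163.8 g/s of sucrose reaches n2, so n2 = 163.8/0.105 = 1560 g/s and vapour = 390 g/s.
The evaporator receives (1−α)·1950 of feed at 0.677 water and removes 0.428 of that water:
0.428×0.677×(1−α)×1950 = 390
(1−α) = 390/565.02 = 0.6902;  α = 0.3098.
Bypass flow = 0.3098×1950 = 604.04 g/s.

604 g/s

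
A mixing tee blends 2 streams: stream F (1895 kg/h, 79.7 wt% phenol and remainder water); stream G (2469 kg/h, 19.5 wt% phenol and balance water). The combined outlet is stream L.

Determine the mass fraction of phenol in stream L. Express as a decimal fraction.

Total flow out = 1895 + 2469 = 4364 kg/h.
phenol in = 1895×0.797 + 2469×0.195 = 1991.8 kg/h.
phenol mass fraction in L = 1991.8/4364 = 0.4564.

0.4564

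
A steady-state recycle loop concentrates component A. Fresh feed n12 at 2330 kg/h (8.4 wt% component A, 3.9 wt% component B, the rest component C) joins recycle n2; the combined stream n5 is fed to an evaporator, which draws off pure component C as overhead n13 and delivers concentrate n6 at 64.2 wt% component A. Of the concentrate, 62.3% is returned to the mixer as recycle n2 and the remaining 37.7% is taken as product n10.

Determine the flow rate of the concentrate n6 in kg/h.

808.6 kg/h

Overall component A balance (none leaves overhead): component A in fresh feed = component A in product, i.e. 2330×0.084 = (1−0.623)·n6·0.642.
n6 = 195.72/(0.642×0.377) = 808.65 kg/h.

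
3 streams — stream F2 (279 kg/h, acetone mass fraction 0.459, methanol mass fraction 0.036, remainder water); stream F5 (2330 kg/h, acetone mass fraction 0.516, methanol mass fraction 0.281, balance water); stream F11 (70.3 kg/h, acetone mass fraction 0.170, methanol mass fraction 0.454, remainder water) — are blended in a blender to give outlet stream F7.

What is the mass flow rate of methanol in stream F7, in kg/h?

696.7 kg/h

methanol out = methanol in = 279×0.036 + 2330×0.281 + 70.3×0.454 = 696.69 kg/h.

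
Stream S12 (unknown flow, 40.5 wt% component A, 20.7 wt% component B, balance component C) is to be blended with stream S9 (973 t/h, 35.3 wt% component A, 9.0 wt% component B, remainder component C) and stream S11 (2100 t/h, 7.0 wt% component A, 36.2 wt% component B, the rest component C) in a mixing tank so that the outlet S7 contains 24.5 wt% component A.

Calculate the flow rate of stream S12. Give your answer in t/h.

Let S12 be the unknown flow. Total out = 3073 + S12.
component A balance: 490.47 + 0.405·S12 = 0.245·(3073 + S12)
(0.405 − 0.245)·S12 = 0.245×3073 − 490.47 = 262.42
S12 = 262.42 / 0.160 = 1640.1 t/h

1640 t/h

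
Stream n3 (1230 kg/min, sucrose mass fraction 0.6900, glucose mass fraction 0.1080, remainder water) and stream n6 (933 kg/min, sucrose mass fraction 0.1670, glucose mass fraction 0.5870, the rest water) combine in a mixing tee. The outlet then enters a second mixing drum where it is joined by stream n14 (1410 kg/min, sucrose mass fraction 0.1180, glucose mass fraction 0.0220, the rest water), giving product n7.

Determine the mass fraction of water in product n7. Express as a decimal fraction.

0.4732

Overall, product flow = 3573 kg/min.
water in = 1230×0.202 + 933×0.246 + 1410×0.860 = 1690.6 kg/min.
water fraction in n7 = 0.4732.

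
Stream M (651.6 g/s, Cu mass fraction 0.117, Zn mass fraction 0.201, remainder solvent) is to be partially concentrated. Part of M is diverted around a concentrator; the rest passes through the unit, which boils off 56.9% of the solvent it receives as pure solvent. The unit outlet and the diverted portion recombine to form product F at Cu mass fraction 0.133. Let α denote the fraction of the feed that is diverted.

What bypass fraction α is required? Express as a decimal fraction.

0.690

All 651.6×0.117 = 76.237 g/s of Cu reaches F, so F = 76.237/0.133 = 573.21 g/s and vapour = 78.388 g/s.
The evaporator receives (1−α)·651.6 of feed at 0.682 solvent and removes 0.569 of that solvent:
0.569×0.682×(1−α)×651.6 = 78.388
(1−α) = 78.388/252.86 = 0.3100;  α = 0.6900.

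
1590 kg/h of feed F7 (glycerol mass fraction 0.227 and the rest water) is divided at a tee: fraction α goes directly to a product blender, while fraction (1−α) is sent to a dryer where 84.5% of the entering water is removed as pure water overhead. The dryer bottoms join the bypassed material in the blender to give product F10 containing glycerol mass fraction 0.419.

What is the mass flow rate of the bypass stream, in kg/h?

474.6 kg/h

All 1590×0.227 = 360.93 kg/h of glycerol reaches F10, so F10 = 360.93/0.419 = 861.41 kg/h and vapour = 728.59 kg/h.
The evaporator receives (1−α)·1590 of feed at 0.773 water and removes 0.845 of that water:
0.845×0.773×(1−α)×1590 = 728.59
(1−α) = 728.59/1038.6 = 0.7015;  α = 0.2985.
Bypass flow = 0.2985×1590 = 474.56 kg/h.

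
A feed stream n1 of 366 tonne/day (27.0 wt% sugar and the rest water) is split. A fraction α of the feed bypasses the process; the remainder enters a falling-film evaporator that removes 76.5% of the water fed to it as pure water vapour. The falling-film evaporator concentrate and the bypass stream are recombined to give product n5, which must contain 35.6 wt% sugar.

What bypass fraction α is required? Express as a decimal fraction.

0.567

All 366×0.270 = 98.82 tonne/day of sugar reaches n5, so n5 = 98.82/0.356 = 277.58 tonne/day and vapour = 88.416 tonne/day.
The evaporator receives (1−α)·366 of feed at 0.730 water and removes 0.765 of that water:
0.765×0.730×(1−α)×366 = 88.416
(1−α) = 88.416/204.39 = 0.4326;  α = 0.5674.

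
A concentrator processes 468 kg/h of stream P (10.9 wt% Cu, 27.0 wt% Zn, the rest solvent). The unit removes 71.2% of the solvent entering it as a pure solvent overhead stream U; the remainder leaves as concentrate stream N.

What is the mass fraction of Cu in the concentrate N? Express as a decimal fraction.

0.195

Cu is not removed: 468×0.109 = 51.012 kg/h of Cu enters N.
solvent entering = 468×0.621 = 290.63 kg/h; overhead removed = 0.712×290.63 = 206.93 kg/h.
Concentrate = 468 − 206.93 = 261.07 kg/h.
Mass fraction = 51.012/261.07 = 0.195.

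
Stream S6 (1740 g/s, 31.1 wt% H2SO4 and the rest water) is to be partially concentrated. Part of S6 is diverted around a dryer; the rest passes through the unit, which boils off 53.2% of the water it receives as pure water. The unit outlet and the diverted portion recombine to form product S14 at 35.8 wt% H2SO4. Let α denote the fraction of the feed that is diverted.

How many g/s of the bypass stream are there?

All 1740×0.311 = 541.14 g/s of H2SO4 reaches S14, so S14 = 541.14/0.358 = 1511.6 g/s and vapour = 228.44 g/s.
The evaporator receives (1−α)·1740 of feed at 0.689 water and removes 0.532 of that water:
0.532×0.689×(1−α)×1740 = 228.44
(1−α) = 228.44/637.79 = 0.3582;  α = 0.6418.
Bypass flow = 0.6418×1740 = 1116.8 g/s.

1117 g/s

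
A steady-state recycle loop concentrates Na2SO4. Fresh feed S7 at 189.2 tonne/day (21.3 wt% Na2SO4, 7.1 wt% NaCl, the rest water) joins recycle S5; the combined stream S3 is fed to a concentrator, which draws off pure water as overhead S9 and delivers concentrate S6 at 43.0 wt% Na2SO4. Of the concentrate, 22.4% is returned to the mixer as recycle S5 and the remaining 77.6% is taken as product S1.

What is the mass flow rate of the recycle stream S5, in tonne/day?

Overall Na2SO4 balance (none leaves overhead): Na2SO4 in fresh feed = Na2SO4 in product, i.e. 189.2×0.213 = (1−0.224)·S6·0.430.
S6 = 40.3/(0.430×0.776) = 120.77 tonne/day.
Recycle S5 = 0.224×120.77 = 27.053 tonne/day.

27.05 tonne/day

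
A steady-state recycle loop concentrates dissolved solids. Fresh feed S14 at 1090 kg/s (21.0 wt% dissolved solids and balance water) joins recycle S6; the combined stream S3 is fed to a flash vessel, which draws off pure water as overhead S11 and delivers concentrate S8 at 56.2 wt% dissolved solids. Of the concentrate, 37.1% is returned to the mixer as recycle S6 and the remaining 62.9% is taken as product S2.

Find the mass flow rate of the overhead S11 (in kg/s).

Overall dissolved solids balance (none leaves overhead): dissolved solids in fresh feed = dissolved solids in product, i.e. 1090×0.210 = (1−0.371)·S8·0.562.
S8 = 228.9/(0.562×0.629) = 647.53 kg/s.
Recycle S6 = 0.371×647.53 = 240.23 kg/s.
Combined feed S3 = 1090 + 240.23 = 1330.2 kg/s.
Overhead S11 = S3 − S8 = 1330.2 − 647.53 = 682.7 kg/s.

682.7 kg/s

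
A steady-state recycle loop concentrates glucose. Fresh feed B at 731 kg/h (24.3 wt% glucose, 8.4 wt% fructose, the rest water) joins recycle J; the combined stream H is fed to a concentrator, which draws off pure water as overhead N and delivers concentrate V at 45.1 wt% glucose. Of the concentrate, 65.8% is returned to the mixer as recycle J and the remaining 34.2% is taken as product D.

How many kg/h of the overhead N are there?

Overall glucose balance (none leaves overhead): glucose in fresh feed = glucose in product, i.e. 731×0.243 = (1−0.658)·V·0.451.
V = 177.63/(0.451×0.342) = 1151.7 kg/h.
Recycle J = 0.658×1151.7 = 757.79 kg/h.
Combined feed H = 731 + 757.79 = 1488.8 kg/h.
Overhead N = H − V = 1488.8 − 1151.7 = 337.14 kg/h.

337.1 kg/h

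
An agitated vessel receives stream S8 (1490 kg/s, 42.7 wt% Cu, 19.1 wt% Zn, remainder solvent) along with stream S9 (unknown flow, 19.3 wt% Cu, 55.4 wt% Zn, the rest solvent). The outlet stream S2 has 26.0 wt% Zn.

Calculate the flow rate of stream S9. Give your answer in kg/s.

Let S9 be the unknown flow. Total out = 1490 + S9.
Zn balance: 284.59 + 0.554·S9 = 0.260·(1490 + S9)
(0.554 − 0.260)·S9 = 0.260×1490 − 284.59 = 102.81
S9 = 102.81 / 0.294 = 349.69 kg/s

349.7 kg/s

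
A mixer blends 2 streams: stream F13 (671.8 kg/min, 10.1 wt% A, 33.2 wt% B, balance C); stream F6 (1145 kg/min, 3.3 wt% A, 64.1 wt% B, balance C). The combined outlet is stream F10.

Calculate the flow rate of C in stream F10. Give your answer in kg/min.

C out = C in = 671.8×0.567 + 1145×0.326 = 754.18 kg/min.

754.2 kg/min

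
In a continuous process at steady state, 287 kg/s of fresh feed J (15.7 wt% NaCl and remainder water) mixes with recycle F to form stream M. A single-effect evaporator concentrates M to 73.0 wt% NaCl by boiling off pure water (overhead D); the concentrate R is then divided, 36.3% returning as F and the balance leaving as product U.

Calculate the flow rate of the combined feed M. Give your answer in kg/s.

322.2 kg/s

Overall NaCl balance (none leaves overhead): NaCl in fresh feed = NaCl in product, i.e. 287×0.157 = (1−0.363)·R·0.730.
R = 45.059/(0.730×0.637) = 96.899 kg/s.
Recycle F = 0.363×96.899 = 35.174 kg/s.
Combined feed M = 287 + 35.174 = 322.17 kg/s.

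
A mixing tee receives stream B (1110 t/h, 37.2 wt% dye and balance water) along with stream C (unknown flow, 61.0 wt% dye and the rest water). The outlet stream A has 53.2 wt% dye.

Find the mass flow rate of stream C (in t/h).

2277 t/h

Let C be the unknown flow. Total out = 1110 + C.
dye balance: 412.92 + 0.610·C = 0.532·(1110 + C)
(0.610 − 0.532)·C = 0.532×1110 − 412.92 = 177.6
C = 177.6 / 0.078 = 2276.9 t/h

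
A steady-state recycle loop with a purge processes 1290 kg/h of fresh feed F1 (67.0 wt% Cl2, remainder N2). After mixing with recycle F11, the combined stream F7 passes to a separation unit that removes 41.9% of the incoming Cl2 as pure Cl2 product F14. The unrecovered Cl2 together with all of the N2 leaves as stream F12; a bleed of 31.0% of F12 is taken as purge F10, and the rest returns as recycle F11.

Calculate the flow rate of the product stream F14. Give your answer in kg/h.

604.5 kg/h

Cl2 in F7: m_A = 1290×0.670 + (1−0.310)·(1−0.419)·m_A, so m_A = 864.3/0.5991 = 1442.6 kg/h.
Product F14 = 0.419×1442.6 = 604.47 kg/h.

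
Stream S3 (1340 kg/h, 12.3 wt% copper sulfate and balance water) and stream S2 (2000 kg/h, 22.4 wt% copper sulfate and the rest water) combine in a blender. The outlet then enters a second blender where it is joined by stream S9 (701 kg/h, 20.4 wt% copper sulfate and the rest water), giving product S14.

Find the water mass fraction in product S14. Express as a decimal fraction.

Overall, product flow = 4041 kg/h.
water in = 1340×0.877 + 2000×0.776 + 701×0.796 = 3285.2 kg/h.
water fraction in S14 = 0.813.

0.813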